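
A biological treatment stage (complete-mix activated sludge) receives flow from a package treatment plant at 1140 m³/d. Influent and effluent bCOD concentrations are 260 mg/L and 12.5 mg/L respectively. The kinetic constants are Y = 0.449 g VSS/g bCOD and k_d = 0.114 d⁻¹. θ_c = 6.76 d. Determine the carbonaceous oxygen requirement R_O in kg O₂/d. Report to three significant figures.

Correct the yield for decay: Y_obs = Y/(1 + k_d θ_c) = 0.449 / (1 + 0.114 × 6.76) = 0.449 / 1.771 = 0.2536.
Q·(S₀ − S) = 1140 × (260 − 12.5) × 10⁻³ = 282.1 kg/d removed.
Biomass synthesised: P_X = Y_obs × 282.1 = 71.55 kg VSS/d.
R_O = Q·(S₀ − S) − 1.42·P_X = 282.1 − 1.42 × 71.55 = 180.6 kg O₂/d.

R_O ≈ 181 kg O₂/d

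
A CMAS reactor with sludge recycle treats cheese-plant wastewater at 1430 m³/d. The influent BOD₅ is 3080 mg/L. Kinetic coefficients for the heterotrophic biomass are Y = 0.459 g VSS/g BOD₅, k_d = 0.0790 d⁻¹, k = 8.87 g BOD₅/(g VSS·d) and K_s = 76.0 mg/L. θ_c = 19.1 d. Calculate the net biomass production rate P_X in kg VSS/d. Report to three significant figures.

For a completely mixed reactor with recycle the Lawrence–McCarty relation gives S = K_s·(1 + k_d·θ_c) / [θ_c·(Y·k − k_d) − 1] = 76.0 × (1 + 0.0790 × 19.1) / [19.1 × (0.459 × 8.87 − 0.0790) − 1] = 190.7 / 75.25 = 2.534 mg/L.
Correct the yield for decay: Y_obs = Y/(1 + k_d θ_c) = 0.459 / (1 + 0.0790 × 19.1) = 0.459 / 2.509 = 0.1829.
Mass of BOD₅ removed per day: Q(S₀ − S) = 1430 × 3077 g/m³ = 4401 kg/d.
So the net sludge growth is P_X = 0.1829 × 4401 = 805.1 kg VSS/d.

P_X ≈ 805 kg VSS/d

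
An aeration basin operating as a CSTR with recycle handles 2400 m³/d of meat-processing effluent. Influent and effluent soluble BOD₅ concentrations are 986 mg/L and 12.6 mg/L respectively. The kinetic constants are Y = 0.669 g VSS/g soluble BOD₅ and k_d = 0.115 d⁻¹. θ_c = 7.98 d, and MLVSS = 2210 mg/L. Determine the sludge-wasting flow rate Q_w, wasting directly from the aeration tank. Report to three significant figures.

Steady-state biomass mass balance: V·X·(1 + k_d·θ_c) = Y·Q·(S₀ − S)·θ_c, so V = 0.669 × 2400 × (986 − 12.6) × 7.98 / [2210 × (1 + 0.115 × 7.98)] = 1.25×10^7 / 4238 = 2943 m³.
With mixed-liquor wasting, θ_c = V/Q_w, so Q_w = V/θ_c = 2943/7.98 = 368.8 m³/d.

Q_w ≈ 369 m³/d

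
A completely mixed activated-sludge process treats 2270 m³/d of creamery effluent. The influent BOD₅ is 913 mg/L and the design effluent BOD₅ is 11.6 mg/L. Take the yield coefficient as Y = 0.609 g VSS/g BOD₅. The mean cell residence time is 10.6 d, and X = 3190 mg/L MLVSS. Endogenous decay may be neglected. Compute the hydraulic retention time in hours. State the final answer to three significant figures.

With k_d = 0 the design equation reduces to V = Y Q (S₀−S) θ_c / X = 0.609 × 2270 × (913 − 11.6) × 10.6 / 3190 = 4141 m³.
τ = V/Q = 4141/2270 = 1.824 d, or 43.78 h.

τ ≈ 43.8 h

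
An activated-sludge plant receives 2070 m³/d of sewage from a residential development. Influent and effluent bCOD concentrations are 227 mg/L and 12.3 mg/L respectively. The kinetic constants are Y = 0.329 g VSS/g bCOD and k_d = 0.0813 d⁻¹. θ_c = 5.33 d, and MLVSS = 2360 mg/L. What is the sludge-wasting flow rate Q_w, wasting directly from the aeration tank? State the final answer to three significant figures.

From the SRT design equation V = Y Q (S₀−S) θ_c / [X (1 + k_d θ_c)] = 0.329 × 2070 × (227 − 12.3) × 5.33 / [2360 × (1 + 0.0813 × 5.33)] = 7.79×10^5 / 3383 = 230.4 m³.
For wasting at MLVSS concentration, Q_w = V/θ_c = 230.4/5.33 = 43.23 m³/d.

Q_w ≈ 43.2 m³/d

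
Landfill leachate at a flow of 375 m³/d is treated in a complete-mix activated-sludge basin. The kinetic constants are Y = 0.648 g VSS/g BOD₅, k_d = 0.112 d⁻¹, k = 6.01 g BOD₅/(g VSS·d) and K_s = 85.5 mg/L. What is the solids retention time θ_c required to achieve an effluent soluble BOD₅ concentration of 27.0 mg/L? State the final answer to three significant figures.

θ_c ≈ 1.22 d

From 1/θ_c = Y·k·S/(K_s + S) − k_d: Y·k·S/(K_s+S) = 0.648 × 6.01 × 27.0 / (85.5 + 27.0) = 0.9347 d⁻¹.
1/θ_c = 0.9347 − 0.112 = 0.8227 d⁻¹, so θ_c = 1.216 d.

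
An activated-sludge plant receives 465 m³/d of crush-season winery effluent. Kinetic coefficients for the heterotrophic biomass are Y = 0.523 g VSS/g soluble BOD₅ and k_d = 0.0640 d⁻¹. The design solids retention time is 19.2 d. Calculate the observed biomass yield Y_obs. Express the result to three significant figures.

Correct the yield for decay: Y_obs = Y/(1 + k_d θ_c) = 0.523 / (1 + 0.0640 × 19.2) = 0.523 / 2.229 = 0.2347.

Y_obs ≈ 0.235 g VSS/g soluble BOD₅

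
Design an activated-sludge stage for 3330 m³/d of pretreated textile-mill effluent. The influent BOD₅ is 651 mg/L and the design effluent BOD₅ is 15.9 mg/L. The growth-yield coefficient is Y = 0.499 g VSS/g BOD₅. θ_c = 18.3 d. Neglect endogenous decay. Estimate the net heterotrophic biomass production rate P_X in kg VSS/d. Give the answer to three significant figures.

P_X ≈ 1060 kg VSS/d

No decay correction is needed, so Y_obs = Y = 0.499.
Q·(S₀ − S) = 3330 × (651 − 15.9) × 10⁻³ = 2115 kg/d removed.
So the net sludge growth is P_X = 0.4990 × 2115 = 1055 kg VSS/d.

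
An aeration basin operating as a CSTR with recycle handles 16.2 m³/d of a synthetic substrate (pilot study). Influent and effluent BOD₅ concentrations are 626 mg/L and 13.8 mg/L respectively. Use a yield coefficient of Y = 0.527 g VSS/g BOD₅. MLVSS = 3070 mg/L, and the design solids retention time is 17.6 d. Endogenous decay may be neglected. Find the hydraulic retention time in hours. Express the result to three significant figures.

With k_d = 0 the design equation reduces to V = Y Q (S₀−S) θ_c / X = 0.527 × 16.2 × (626 − 13.8) × 17.6 / 3070 = 29.96 m³.
Hydraulic retention time τ = V/Q = 29.96 / 16.2 = 1.850 d = 44.39 h.

τ ≈ 44.4 h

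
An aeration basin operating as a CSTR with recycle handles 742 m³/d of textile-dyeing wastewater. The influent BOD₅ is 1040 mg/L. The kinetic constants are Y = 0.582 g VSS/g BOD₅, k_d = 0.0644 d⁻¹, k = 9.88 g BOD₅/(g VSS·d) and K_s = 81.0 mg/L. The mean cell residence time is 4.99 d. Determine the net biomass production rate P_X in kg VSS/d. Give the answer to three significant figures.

From the Monod/SRT balance for a CMAS, S = K_s·(1+k_d θ_c)/[θ_c·(Y k − k_d) − 1] = 81.0 × (1 + 0.0644 × 4.99) / [4.99 × (0.582 × 9.88 − 0.0644) − 1] = 107.0 / 27.37 = 3.910 mg/L.
Correct the yield for decay: Y_obs = Y/(1 + k_d θ_c) = 0.582 / (1 + 0.0644 × 4.99) = 0.582 / 1.321 = 0.4405.
Q·(S₀ − S) = 742 × (1040 − 3.91) × 10⁻³ = 768.8 kg/d removed.
Net biomass production P_X = Y_obs × Q·(S₀ − S) = 0.4405 × 768.8 = 338.6 kg VSS/d.

P_X ≈ 339 kg VSS/d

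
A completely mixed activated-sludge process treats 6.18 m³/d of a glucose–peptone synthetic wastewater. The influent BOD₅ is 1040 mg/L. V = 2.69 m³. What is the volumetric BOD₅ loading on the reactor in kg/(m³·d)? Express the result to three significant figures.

L_v ≈ 2.39 kg BOD₅/(m³·d)

Volumetric loading L_v = Q·S₀ / V = 6.18 × 1040 g/m³ / 2.690 m³ = 2389 g/(m³·d) = 2.389 kg BOD₅/(m³·d).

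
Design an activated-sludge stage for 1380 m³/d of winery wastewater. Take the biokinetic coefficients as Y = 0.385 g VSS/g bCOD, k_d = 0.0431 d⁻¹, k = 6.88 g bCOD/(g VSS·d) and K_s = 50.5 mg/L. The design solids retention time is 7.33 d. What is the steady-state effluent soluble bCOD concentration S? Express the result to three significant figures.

Effluent substrate depends only on kinetics and SRT: S = K_s(1 + k_d θ_c) / [θ_c(Yk − k_d) − 1] = 50.5 × (1 + 0.0431 × 7.33) / [7.33 × (0.385 × 6.88 − 0.0431) − 1] = 66.45 / 18.10 = 3.672 mg/L.

S ≈ 3.67 mg/L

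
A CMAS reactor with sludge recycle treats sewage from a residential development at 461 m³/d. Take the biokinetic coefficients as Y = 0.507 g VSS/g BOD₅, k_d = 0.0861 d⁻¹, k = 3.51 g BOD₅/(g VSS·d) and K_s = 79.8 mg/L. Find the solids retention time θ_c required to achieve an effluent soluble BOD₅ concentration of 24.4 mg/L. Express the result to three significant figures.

From 1/θ_c = Y·k·S/(K_s + S) − k_d: Y·k·S/(K_s+S) = 0.507 × 3.51 × 24.4 / (79.8 + 24.4) = 0.4167 d⁻¹.
1/θ_c = 0.4167 − 0.0861 = 0.3306 d⁻¹, so θ_c = 3.025 d.

θ_c ≈ 3.02 d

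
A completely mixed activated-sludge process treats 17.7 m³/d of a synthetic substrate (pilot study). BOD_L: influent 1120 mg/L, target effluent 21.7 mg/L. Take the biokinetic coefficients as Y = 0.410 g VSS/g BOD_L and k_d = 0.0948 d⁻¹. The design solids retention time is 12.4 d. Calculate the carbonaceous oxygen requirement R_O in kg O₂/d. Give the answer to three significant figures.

R_O ≈ 14.2 kg O₂/d

Y_obs = Y / (1 + k_d θ_c) = 0.410 / (1 + 0.0948 × 12.4) = 0.410 / 2.176 = 0.1885.
ΔS = 1120 − 21.7 = 1098 mg/L, so the substrate removal rate is 17.7 × 1098/1000 = 19.44 kg BOD_L/d.
Biomass synthesised: P_X = Y_obs × 19.44 = 3.664 kg VSS/d.
R_O = Q·(S₀ − S) − 1.42·P_X = 19.44 − 1.42 × 3.664 = 14.24 kg O₂/d.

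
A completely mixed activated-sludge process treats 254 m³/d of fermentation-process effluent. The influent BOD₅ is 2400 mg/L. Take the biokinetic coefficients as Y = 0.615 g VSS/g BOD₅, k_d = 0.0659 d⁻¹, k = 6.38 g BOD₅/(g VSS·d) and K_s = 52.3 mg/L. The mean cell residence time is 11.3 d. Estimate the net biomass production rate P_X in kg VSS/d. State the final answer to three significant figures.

Effluent substrate depends only on kinetics and SRT: S = K_s(1 + k_d θ_c) / [θ_c(Yk − k_d) − 1] = 52.3 × (1 + 0.0659 × 11.3) / [11.3 × (0.615 × 6.38 − 0.0659) − 1] = 91.25 / 42.59 = 2.142 mg/L.
Y_obs = Y / (1 + k_d θ_c) = 0.615 / (1 + 0.0659 × 11.3) = 0.615 / 1.745 = 0.3525.
Mass of BOD₅ removed per day: Q(S₀ − S) = 254 × 2398 g/m³ = 609.1 kg/d.
So the net sludge growth is P_X = 0.3525 × 609.1 = 214.7 kg VSS/d.

P_X ≈ 215 kg VSS/d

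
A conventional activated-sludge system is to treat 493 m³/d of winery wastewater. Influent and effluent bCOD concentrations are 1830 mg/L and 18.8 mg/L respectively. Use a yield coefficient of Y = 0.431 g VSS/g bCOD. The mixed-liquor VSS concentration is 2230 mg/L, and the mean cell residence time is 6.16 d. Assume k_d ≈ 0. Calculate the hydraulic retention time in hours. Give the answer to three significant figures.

τ ≈ 51.8 h

V·X = Y·Q·ΔS·θ_c gives V = 0.431 × 493 × (1830 − 18.8) × 6.16 / 2230 = 1063 m³.
τ = V/Q = 1063/493 = 2.156 d, or 51.75 h.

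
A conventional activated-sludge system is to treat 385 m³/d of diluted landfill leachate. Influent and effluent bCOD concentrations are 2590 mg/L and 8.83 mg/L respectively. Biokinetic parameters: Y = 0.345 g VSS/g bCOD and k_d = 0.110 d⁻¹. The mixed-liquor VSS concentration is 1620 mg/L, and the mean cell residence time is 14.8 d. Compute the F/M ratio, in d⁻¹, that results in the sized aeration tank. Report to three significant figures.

F/M ≈ 0.516 d⁻¹

From the SRT design equation V = Y Q (S₀−S) θ_c / [X (1 + k_d θ_c)] = 0.345 × 385 × (2590 − 8.83) × 14.8 / [1620 × (1 + 0.110 × 14.8)] = 5.07×10^6 / 4257 = 1192 m³.
Food-to-microorganism ratio F/M = Q S₀ / (V X) = 385 × 2590 / (1192 × 1620) = 0.5164 d⁻¹.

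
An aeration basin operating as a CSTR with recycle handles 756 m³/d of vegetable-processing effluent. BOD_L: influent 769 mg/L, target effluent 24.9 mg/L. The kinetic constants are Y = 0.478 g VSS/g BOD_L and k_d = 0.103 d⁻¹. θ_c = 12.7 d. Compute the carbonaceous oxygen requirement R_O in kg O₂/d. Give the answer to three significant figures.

The observed yield is Y_obs = Y/(1 + k_d·θ_c) = 0.478 / (1 + 0.103 × 12.7) = 0.478 / 2.308 = 0.2071 g VSS per g BOD_L removed.
Q·(S₀ − S) = 756 × (769 − 24.9) × 10⁻³ = 562.5 kg/d removed.
Net sludge production P_X = 0.2071 × 562.5 = 116.5 kg VSS/d.
R_O = Q·ΔS − 1.42 P_X = 562.5 − 165.4 = 397.1 kg O₂/d.

R_O ≈ 397 kg O₂/d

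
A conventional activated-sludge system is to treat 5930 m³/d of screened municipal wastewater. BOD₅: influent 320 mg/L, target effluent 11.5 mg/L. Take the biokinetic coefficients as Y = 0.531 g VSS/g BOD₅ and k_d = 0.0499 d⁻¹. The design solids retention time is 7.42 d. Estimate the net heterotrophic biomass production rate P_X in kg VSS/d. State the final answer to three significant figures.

Observed yield with endogenous decay: Y_obs = Y / (1 + k_d·θ_c) = 0.531 / (1 + 0.0499 × 7.42) = 0.531 / 1.370 = 0.3875 g VSS/g BOD₅.
Q·(S₀ − S) = 5930 × (320 − 11.5) × 10⁻³ = 1829 kg/d removed.
Net biomass production P_X = Y_obs × Q·(S₀ − S) = 0.3875 × 1829 = 708.9 kg VSS/d.

P_X ≈ 709 kg VSS/d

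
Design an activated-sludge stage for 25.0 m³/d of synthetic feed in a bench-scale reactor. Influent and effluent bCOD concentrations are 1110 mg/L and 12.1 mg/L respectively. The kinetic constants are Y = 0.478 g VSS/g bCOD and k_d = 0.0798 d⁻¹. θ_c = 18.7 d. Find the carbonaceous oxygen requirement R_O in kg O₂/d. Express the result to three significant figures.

The observed yield is Y_obs = Y/(1 + k_d·θ_c) = 0.478 / (1 + 0.0798 × 18.7) = 0.478 / 2.492 = 0.1918 g VSS per g bCOD removed.
ΔS = 1110 − 12.1 = 1098 mg/L, so the substrate removal rate is 25.0 × 1098/1000 = 27.45 kg bCOD/d.
Net sludge production P_X = 0.1918 × 27.45 = 5.264 kg VSS/d.
R_O = Q·ΔS − 1.42 P_X = 27.45 − 7.475 = 19.97 kg O₂/d.

R_O ≈ 20.0 kg O₂/d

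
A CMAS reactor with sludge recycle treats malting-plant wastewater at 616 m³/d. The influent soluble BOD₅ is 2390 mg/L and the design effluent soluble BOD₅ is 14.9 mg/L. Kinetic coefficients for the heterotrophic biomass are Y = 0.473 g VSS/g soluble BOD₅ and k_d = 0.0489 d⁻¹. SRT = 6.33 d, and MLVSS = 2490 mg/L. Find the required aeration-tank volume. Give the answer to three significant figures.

V ≈ 1340 m³

Steady-state biomass mass balance: V·X·(1 + k_d·θ_c) = Y·Q·(S₀ − S)·θ_c, so V = 0.473 × 616 × (2390 − 14.9) × 6.33 / [2490 × (1 + 0.0489 × 6.33)] = 4.38×10^6 / 3261 = 1343 m³.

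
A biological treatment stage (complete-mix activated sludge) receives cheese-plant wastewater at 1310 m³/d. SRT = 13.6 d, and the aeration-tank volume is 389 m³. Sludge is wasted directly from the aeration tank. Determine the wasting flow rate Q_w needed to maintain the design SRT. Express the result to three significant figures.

Q_w ≈ 28.6 m³/d

Wasting from the aeration tank: Q_w = V / θ_c = 389.0 / 13.6 = 28.60 m³/d.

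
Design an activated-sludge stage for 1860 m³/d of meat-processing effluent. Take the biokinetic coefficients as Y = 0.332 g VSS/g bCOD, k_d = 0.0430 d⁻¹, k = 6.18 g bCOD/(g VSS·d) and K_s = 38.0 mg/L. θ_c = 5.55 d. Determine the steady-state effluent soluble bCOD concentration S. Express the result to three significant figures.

S ≈ 4.64 mg/L

For a completely mixed reactor with recycle the Lawrence–McCarty relation gives S = K_s·(1 + k_d·θ_c) / [θ_c·(Y·k − k_d) − 1] = 38.0 × (1 + 0.0430 × 5.55) / [5.55 × (0.332 × 6.18 − 0.0430) − 1] = 47.07 / 10.15 = 4.638 mg/L.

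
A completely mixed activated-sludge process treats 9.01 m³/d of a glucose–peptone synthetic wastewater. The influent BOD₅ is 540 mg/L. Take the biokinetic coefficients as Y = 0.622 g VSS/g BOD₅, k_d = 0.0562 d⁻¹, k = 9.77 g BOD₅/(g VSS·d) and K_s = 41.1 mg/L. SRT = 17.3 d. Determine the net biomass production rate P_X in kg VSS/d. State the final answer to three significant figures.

P_X ≈ 1.53 kg VSS/d

Effluent substrate depends only on kinetics and SRT: S = K_s(1 + k_d θ_c) / [θ_c(Yk − k_d) − 1] = 41.1 × (1 + 0.0562 × 17.3) / [17.3 × (0.622 × 9.77 − 0.0562) − 1] = 81.06 / 103.2 = 0.7858 mg/L.
Correct the yield for decay: Y_obs = Y/(1 + k_d θ_c) = 0.622 / (1 + 0.0562 × 17.3) = 0.622 / 1.972 = 0.3154.
Substrate removed = Q·(S₀ − S) = 9.01 m³/d × (540 − 0.786) g/m³ = 4.86×10^3 g/d = 4.858 kg/d.
P_X = Y_obs · Q(S₀ − S) = 0.3154 × 4.858 = 1.532 kg VSS/d.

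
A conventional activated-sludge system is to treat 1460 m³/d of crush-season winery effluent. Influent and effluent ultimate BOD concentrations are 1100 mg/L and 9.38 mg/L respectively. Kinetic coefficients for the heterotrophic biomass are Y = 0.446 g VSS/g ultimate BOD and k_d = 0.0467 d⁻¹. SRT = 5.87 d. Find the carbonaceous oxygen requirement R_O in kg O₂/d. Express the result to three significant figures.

Y_obs = Y / (1 + k_d θ_c) = 0.446 / (1 + 0.0467 × 5.87) = 0.446 / 1.274 = 0.3500.
Q·(S₀ − S) = 1460 × (1100 − 9.38) × 10⁻³ = 1592 kg/d removed.
Net sludge production P_X = 0.3500 × 1592 = 557.4 kg VSS/d.
Carbonaceous O₂ demand = substrate oxidised − cell-mass equivalent = 1592 − 1.42 × 557.4 = 800.8 kg O₂/d.

R_O ≈ 801 kg O₂/d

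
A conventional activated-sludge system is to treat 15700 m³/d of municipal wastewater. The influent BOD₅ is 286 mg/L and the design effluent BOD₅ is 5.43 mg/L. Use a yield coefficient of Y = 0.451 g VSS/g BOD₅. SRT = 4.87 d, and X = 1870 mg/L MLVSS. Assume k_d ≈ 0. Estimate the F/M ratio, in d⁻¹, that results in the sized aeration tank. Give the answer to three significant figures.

With k_d = 0 the design equation reduces to V = Y Q (S₀−S) θ_c / X = 0.451 × 15700 × (286 − 5.43) × 4.87 / 1870 = 5174 m³.
Food-to-microorganism ratio F/M = Q S₀ / (V X) = 15700 × 286 / (5174 × 1870) = 0.4641 d⁻¹.

F/M ≈ 0.464 d⁻¹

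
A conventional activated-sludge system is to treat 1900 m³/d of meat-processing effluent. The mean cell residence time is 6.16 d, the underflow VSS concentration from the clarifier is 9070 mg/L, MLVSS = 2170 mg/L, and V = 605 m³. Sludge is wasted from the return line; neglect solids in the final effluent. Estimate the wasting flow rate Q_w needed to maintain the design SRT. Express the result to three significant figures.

Q_w ≈ 23.5 m³/d

θ_c = V·X/(Q_w·X_r) when wasting from the recycle, so Q_w = V·X/(θ_c·X_r) = 605.0 × 2170 / (6.16 × 9070) = 23.50 m³/d.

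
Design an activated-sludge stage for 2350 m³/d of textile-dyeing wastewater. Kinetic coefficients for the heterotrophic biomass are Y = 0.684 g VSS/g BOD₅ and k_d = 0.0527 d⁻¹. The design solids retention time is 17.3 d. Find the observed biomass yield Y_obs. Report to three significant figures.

Y_obs ≈ 0.358 g VSS/g BOD₅

Observed yield with endogenous decay: Y_obs = Y / (1 + k_d·θ_c) = 0.684 / (1 + 0.0527 × 17.3) = 0.684 / 1.912 = 0.3578 g VSS/g BOD₅.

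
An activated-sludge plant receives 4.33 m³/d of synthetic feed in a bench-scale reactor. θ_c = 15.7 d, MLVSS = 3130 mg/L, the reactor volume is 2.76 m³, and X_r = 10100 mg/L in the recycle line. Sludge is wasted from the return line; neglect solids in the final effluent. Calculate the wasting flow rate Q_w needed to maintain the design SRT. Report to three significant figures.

Q_w = (V·X)/(θ_c X_r) = 2.760 × 3130 / (15.7 × 10100) = 0.05448 m³/d.

Q_w ≈ 0.0545 m³/d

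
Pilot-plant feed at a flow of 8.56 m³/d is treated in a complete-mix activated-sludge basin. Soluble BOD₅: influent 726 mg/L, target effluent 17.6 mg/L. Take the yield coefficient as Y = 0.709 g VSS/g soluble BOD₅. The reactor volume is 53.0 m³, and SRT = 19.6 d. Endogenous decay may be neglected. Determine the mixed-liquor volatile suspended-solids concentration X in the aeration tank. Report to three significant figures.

Without decay, X = Y Q (S₀−S) θ_c / V = 0.709 × 8.56 × (726 − 17.6) × 19.6 / 53.0 = 1590 mg/L.

X ≈ 1590 mg/L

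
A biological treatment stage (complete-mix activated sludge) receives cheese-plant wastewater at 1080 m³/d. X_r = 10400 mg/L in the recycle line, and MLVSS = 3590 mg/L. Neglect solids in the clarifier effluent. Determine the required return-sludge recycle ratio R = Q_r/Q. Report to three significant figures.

R ≈ 0.527

R = Q_r/Q = X/(X_r − X) = 3590 / (10400 − 3590) = 0.5272.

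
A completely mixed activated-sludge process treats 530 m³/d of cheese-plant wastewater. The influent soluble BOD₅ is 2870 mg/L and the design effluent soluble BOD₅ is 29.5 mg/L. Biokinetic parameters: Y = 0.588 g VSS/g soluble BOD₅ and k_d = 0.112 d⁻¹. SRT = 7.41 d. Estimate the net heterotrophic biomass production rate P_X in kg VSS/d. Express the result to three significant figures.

P_X ≈ 484 kg VSS/d

Observed yield with endogenous decay: Y_obs = Y / (1 + k_d·θ_c) = 0.588 / (1 + 0.112 × 7.41) = 0.588 / 1.830 = 0.3213 g VSS/g soluble BOD₅.
ΔS = 2870 − 29.5 = 2840 mg/L, so the substrate removal rate is 530 × 2840/1000 = 1505 kg soluble BOD₅/d.
So the net sludge growth is P_X = 0.3213 × 1505 = 483.7 kg VSS/d.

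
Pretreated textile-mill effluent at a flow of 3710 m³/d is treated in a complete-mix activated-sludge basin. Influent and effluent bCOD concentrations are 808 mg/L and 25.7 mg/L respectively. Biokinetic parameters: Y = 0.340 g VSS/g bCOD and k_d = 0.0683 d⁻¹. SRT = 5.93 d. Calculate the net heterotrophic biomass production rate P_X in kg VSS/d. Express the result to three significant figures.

Correct the yield for decay: Y_obs = Y/(1 + k_d θ_c) = 0.340 / (1 + 0.0683 × 5.93) = 0.340 / 1.405 = 0.2420.
Mass of bCOD removed per day: Q(S₀ − S) = 3710 × 782.3 g/m³ = 2902 kg/d.
Biomass produced: P_X = Y_obs·Q·ΔS = 0.2420 × 2902 ≈ 702.3 kg VSS/d.

P_X ≈ 702 kg VSS/d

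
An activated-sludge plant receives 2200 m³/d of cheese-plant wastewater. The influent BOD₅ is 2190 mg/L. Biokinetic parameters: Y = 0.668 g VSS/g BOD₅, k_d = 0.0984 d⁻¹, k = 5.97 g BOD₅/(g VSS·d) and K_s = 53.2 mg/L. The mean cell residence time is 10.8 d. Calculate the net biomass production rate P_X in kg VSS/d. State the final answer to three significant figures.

P_X ≈ 1560 kg VSS/d

For a completely mixed reactor with recycle the Lawrence–McCarty relation gives S = K_s·(1 + k_d·θ_c) / [θ_c·(Y·k − k_d) − 1] = 53.2 × (1 + 0.0984 × 10.8) / [10.8 × (0.668 × 5.97 − 0.0984) − 1] = 109.7 / 41.01 = 2.676 mg/L.
Correct the yield for decay: Y_obs = Y/(1 + k_d θ_c) = 0.668 / (1 + 0.0984 × 10.8) = 0.668 / 2.063 = 0.3238.
Q·(S₀ − S) = 2200 × (2190 − 2.68) × 10⁻³ = 4812 kg/d removed.
So the net sludge growth is P_X = 0.3238 × 4812 = 1558 kg VSS/d.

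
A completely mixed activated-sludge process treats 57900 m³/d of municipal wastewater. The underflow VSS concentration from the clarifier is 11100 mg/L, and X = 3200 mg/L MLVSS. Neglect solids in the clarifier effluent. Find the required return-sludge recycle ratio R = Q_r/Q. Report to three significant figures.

Solids balance on the clarifier gives (1+R)X = R·X_r, so R = X/(X_r − X) = 3200 / (11100 − 3200) = 0.4051.

R ≈ 0.405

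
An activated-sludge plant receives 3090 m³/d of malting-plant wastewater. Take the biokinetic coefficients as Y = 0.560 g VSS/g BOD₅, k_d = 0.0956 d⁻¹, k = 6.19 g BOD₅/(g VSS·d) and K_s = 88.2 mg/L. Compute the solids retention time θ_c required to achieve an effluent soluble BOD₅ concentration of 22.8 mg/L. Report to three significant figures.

θ_c ≈ 1.62 d

Specific growth rate at S = 22.8 mg/L: μ = YkS/(K_s+S) = 0.560·6.19·22.8/(88.2+22.8) = 0.7120 d⁻¹.
1/θ_c = 0.7120 − 0.0956 = 0.6164 d⁻¹, so θ_c = 1.622 d.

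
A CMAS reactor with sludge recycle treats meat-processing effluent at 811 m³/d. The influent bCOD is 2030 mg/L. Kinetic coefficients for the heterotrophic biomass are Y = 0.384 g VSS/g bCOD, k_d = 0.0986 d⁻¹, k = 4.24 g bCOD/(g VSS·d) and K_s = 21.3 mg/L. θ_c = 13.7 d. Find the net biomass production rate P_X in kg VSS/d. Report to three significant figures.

From the Monod/SRT balance for a CMAS, S = K_s·(1+k_d θ_c)/[θ_c·(Y k − k_d) − 1] = 21.3 × (1 + 0.0986 × 13.7) / [13.7 × (0.384 × 4.24 − 0.0986) − 1] = 50.07 / 19.95 = 2.509 mg/L.
Correct the yield for decay: Y_obs = Y/(1 + k_d θ_c) = 0.384 / (1 + 0.0986 × 13.7) = 0.384 / 2.351 = 0.1633.
Mass of bCOD removed per day: Q(S₀ − S) = 811 × 2027 g/m³ = 1644 kg/d.
Net biomass production P_X = Y_obs × Q·(S₀ − S) = 0.1633 × 1644 = 268.6 kg VSS/d.

P_X ≈ 269 kg VSS/d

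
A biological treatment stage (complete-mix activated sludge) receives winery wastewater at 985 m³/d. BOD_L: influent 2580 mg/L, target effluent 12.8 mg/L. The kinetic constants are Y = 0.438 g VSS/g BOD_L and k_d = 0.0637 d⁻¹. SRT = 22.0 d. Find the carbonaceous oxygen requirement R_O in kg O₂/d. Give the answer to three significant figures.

R_O ≈ 1870 kg O₂/d

Observed yield with endogenous decay: Y_obs = Y / (1 + k_d·θ_c) = 0.438 / (1 + 0.0637 × 22.0) = 0.438 / 2.401 = 0.1824 g VSS/g BOD_L.
Substrate removed = Q·(S₀ − S) = 985 m³/d × (2580 − 12.8) g/m³ = 2.53×10^6 g/d = 2529 kg/d.
Biomass synthesised: P_X = Y_obs × 2529 = 461.2 kg VSS/d.
R_O = Q·(S₀ − S) − 1.42·P_X = 2529 − 1.42 × 461.2 = 1874 kg O₂/d.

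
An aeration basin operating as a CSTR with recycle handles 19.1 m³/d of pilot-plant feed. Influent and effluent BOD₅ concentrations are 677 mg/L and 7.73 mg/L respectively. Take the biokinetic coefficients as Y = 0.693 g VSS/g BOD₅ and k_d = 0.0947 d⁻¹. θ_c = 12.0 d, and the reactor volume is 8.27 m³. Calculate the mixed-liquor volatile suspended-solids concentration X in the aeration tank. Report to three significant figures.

X ≈ 6020 mg/L

From V·X·(1 + k_d·θ_c) = Y·Q·(S₀ − S)·θ_c: X = 0.693 × 19.1 × (677 − 7.73) × 12.0 / [8.27 × (1 + 0.0947 × 12.0)] = 6017 mg/L.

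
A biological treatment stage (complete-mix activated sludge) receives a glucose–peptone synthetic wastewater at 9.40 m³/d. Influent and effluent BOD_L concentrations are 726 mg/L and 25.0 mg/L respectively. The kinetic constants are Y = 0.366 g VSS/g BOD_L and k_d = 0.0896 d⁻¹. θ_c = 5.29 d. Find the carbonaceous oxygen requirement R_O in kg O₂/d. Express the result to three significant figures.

R_O ≈ 4.27 kg O₂/d

Correct the yield for decay: Y_obs = Y/(1 + k_d θ_c) = 0.366 / (1 + 0.0896 × 5.29) = 0.366 / 1.474 = 0.2483.
ΔS = 726 − 25.0 = 701.0 mg/L, so the substrate removal rate is 9.40 × 701.0/1000 = 6.589 kg BOD_L/d.
Biomass synthesised: P_X = Y_obs × 6.589 = 1.636 kg VSS/d.
R_O = Q·ΔS − 1.42 P_X = 6.589 − 2.323 = 4.266 kg O₂/d.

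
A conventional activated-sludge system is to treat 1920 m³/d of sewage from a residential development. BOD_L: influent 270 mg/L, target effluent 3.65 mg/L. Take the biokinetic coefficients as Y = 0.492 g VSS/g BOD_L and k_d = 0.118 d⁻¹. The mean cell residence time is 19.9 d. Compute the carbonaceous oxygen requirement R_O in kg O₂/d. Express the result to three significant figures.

R_O ≈ 405 kg O₂/d

Y_obs = Y / (1 + k_d θ_c) = 0.492 / (1 + 0.118 × 19.9) = 0.492 / 3.348 = 0.1469.
Substrate removed = Q·(S₀ − S) = 1920 m³/d × (270 − 3.65) g/m³ = 5.11×10^5 g/d = 511.4 kg/d.
Biomass synthesised: P_X = Y_obs × 511.4 = 75.15 kg VSS/d.
R_O = Q·(S₀ − S) − 1.42·P_X = 511.4 − 1.42 × 75.15 = 404.7 kg O₂/d.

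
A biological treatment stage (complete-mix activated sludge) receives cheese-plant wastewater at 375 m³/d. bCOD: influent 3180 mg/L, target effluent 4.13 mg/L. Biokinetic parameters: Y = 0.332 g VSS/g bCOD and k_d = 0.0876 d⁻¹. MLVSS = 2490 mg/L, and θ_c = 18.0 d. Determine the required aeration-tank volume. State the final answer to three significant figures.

V ≈ 1110 m³

Rearranging the biomass balance for a CMAS with decay, V = Y·Q·ΔS·θ_c / [X·(1+k_d θ_c)] = 0.332 × 375 × (3180 − 4.13) × 18.0 / [2490 × (1 + 0.0876 × 18.0)] = 7.12×10^6 / 6416 = 1109 m³.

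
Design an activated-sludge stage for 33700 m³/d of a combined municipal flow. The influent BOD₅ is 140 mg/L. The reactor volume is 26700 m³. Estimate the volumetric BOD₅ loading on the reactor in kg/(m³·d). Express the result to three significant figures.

L_v ≈ 0.177 kg BOD₅/(m³·d)

Volumetric loading L_v = Q·S₀ / V = 33700 × 140 g/m³ / 26700 m³ = 176.7 g/(m³·d) = 0.1767 kg BOD₅/(m³·d).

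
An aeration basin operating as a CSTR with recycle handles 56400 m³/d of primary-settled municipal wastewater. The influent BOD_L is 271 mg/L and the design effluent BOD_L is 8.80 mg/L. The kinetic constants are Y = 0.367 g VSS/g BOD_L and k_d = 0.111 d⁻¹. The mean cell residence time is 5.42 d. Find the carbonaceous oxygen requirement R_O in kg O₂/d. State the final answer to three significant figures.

R_O ≈ 9980 kg O₂/d

The observed yield is Y_obs = Y/(1 + k_d·θ_c) = 0.367 / (1 + 0.111 × 5.42) = 0.367 / 1.602 = 0.2291 g VSS per g BOD_L removed.
Q·(S₀ − S) = 56400 × (271 − 8.80) × 10⁻³ = 14788 kg/d removed.
P_X = Y_obs·Q·(S₀ − S) = 0.2291 × 14788 = 3389 kg VSS/d.
R_O = Q·(S₀ − S) − 1.42·P_X = 14788 − 1.42 × 3389 = 9976 kg O₂/d.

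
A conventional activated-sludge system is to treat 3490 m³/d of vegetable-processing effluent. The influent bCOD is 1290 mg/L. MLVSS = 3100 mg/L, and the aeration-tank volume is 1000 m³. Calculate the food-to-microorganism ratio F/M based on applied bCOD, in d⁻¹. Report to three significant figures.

F/M ≈ 1.45 d⁻¹

Food-to-microorganism ratio F/M = Q S₀ / (V X) = 3490 × 1290 / (1000 × 3100) = 1.452 d⁻¹.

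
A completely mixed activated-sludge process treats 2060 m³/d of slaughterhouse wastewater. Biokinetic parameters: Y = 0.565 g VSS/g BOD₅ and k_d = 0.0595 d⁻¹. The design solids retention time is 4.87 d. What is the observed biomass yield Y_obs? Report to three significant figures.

Y_obs ≈ 0.438 g VSS/g BOD₅

The observed yield is Y_obs = Y/(1 + k_d·θ_c) = 0.565 / (1 + 0.0595 × 4.87) = 0.565 / 1.290 = 0.4381 g VSS per g BOD₅ removed.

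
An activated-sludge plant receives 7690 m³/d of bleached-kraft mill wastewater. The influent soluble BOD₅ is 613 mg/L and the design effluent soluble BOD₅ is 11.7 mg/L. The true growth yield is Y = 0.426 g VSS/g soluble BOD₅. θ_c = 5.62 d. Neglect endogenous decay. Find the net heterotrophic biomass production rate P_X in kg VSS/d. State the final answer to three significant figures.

P_X ≈ 1970 kg VSS/d

With endogenous decay neglected, the observed yield equals the true yield: Y_obs = Y = 0.426 g VSS/g soluble BOD₅.
Mass of soluble BOD₅ removed per day: Q(S₀ − S) = 7690 × 601.3 g/m³ = 4624 kg/d.
So the net sludge growth is P_X = 0.4260 × 4624 = 1970 kg VSS/d.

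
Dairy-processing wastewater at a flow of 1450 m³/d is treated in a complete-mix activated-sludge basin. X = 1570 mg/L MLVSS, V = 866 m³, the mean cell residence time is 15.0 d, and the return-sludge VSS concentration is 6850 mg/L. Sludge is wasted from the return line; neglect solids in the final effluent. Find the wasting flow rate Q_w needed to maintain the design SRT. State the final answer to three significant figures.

Q_w ≈ 13.2 m³/d

Q_w = (V·X)/(θ_c X_r) = 866.0 × 1570 / (15.0 × 6850) = 13.23 m³/d.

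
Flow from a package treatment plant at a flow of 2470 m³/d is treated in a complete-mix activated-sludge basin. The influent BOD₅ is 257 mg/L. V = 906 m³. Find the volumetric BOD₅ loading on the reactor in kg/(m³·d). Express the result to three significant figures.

L_v ≈ 0.701 kg BOD₅/(m³·d)

Volumetric loading L_v = Q·S₀ / V = 2470 × 257 g/m³ / 906.0 m³ = 700.7 g/(m³·d) = 0.7007 kg BOD₅/(m³·d).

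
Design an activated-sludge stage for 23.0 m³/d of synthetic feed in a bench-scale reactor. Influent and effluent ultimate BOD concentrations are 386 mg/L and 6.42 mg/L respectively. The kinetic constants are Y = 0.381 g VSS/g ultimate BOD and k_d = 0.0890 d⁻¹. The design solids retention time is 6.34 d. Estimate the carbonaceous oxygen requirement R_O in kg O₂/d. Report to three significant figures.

R_O ≈ 5.71 kg O₂/d

Observed yield with endogenous decay: Y_obs = Y / (1 + k_d·θ_c) = 0.381 / (1 + 0.0890 × 6.34) = 0.381 / 1.564 = 0.2436 g VSS/g ultimate BOD.
Q·(S₀ − S) = 23.0 × (386 − 6.42) × 10⁻³ = 8.730 kg/d removed.
Biomass synthesised: P_X = Y_obs × 8.730 = 2.126 kg VSS/d.
R_O = Q·(S₀ − S) − 1.42·P_X = 8.730 − 1.42 × 2.126 = 5.711 kg O₂/d.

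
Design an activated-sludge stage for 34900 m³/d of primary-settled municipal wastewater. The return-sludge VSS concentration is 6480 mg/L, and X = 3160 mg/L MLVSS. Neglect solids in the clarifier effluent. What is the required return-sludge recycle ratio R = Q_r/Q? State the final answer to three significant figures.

R ≈ 0.952

R = Q_r/Q = X/(X_r − X) = 3160 / (6480 − 3160) = 0.9518.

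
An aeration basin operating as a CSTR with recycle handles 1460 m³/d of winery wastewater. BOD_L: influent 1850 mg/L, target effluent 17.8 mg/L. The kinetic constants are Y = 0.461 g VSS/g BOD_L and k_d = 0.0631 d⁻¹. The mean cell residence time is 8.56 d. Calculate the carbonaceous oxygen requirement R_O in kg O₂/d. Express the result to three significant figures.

R_O ≈ 1540 kg O₂/d

Y_obs = Y / (1 + k_d θ_c) = 0.461 / (1 + 0.0631 × 8.56) = 0.461 / 1.540 = 0.2993.
ΔS = 1850 − 17.8 = 1832 mg/L, so the substrate removal rate is 1460 × 1832/1000 = 2675 kg BOD_L/d.
Biomass synthesised: P_X = Y_obs × 2675 = 800.7 kg VSS/d.
R_O = Q·ΔS − 1.42 P_X = 2675 − 1137 = 1538 kg O₂/d.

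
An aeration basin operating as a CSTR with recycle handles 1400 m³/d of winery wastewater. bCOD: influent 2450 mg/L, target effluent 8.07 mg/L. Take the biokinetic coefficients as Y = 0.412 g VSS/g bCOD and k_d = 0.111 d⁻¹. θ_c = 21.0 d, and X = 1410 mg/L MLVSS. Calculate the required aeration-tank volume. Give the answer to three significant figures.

Steady-state biomass mass balance: V·X·(1 + k_d·θ_c) = Y·Q·(S₀ − S)·θ_c, so V = 0.412 × 1400 × (2450 − 8.07) × 21.0 / [1410 × (1 + 0.111 × 21.0)] = 2.96×10^7 / 4697 = 6298 m³.

V ≈ 6300 m³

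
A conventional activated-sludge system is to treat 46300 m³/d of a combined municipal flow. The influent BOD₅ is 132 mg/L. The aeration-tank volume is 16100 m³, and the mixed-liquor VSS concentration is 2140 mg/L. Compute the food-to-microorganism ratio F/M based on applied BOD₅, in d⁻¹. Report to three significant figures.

F/M ≈ 0.177 d⁻¹

Food-to-microorganism ratio F/M = Q S₀ / (V X) = 46300 × 132 / (16100 × 2140) = 0.1774 d⁻¹.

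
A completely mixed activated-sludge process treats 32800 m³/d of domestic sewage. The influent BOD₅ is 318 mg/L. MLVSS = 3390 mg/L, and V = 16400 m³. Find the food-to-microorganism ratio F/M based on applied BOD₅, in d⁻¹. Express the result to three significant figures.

F/M ≈ 0.188 d⁻¹

F/M = Q·S₀ / (V·X) = 32800 × 318 / (16400 × 3390) = 0.1876 g BOD₅·(g VSS·d)⁻¹.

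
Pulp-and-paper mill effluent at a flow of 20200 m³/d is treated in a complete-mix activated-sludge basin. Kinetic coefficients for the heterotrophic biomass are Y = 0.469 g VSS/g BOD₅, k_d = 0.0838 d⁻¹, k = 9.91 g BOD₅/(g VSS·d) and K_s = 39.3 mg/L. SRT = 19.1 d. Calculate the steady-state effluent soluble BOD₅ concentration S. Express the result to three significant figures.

From the Monod/SRT balance for a CMAS, S = K_s·(1+k_d θ_c)/[θ_c·(Y k − k_d) − 1] = 39.3 × (1 + 0.0838 × 19.1) / [19.1 × (0.469 × 9.91 − 0.0838) − 1] = 102.2 / 86.17 = 1.186 mg/L.

S ≈ 1.19 mg/L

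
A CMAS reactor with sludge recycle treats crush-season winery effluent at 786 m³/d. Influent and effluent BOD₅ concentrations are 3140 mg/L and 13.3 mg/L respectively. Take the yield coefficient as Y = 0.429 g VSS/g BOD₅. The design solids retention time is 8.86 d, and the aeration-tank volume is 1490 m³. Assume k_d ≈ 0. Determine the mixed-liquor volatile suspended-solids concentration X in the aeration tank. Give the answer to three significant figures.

X ≈ 6270 mg/L

From V·X = Y·Q·(S₀ − S)·θ_c (decay neglected): X = 0.429 × 786 × (3140 − 13.3) × 8.86 / 1490 = 6269 mg/L.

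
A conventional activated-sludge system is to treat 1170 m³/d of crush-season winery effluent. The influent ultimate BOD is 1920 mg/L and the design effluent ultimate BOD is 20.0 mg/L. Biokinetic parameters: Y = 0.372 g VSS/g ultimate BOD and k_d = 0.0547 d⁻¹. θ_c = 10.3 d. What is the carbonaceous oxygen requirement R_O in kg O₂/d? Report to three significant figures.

R_O ≈ 1470 kg O₂/d

Observed yield with endogenous decay: Y_obs = Y / (1 + k_d·θ_c) = 0.372 / (1 + 0.0547 × 10.3) = 0.372 / 1.563 = 0.2379 g VSS/g ultimate BOD.
ΔS = 1920 − 20.0 = 1900 mg/L, so the substrate removal rate is 1170 × 1900/1000 = 2223 kg ultimate BOD/d.
P_X = Y_obs·Q·(S₀ − S) = 0.2379 × 2223 = 528.9 kg VSS/d.
R_O = Q·(S₀ − S) − 1.42·P_X = 2223 − 1.42 × 528.9 = 1472 kg O₂/d.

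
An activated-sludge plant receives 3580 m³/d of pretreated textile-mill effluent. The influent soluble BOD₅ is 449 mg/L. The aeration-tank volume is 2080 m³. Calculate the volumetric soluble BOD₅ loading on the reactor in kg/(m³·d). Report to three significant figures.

L_v = Q S₀ / V = 3580 × 449 × 10⁻³ / 2080 = 0.7728 kg/(m³·d).

L_v ≈ 0.773 kg soluble BOD₅/(m³·d)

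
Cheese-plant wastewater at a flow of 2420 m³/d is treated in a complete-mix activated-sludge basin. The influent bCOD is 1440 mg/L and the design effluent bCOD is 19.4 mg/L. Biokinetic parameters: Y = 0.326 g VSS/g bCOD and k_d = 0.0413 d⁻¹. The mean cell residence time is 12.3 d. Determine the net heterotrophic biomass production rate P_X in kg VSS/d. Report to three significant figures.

P_X ≈ 743 kg VSS/d

Correct the yield for decay: Y_obs = Y/(1 + k_d θ_c) = 0.326 / (1 + 0.0413 × 12.3) = 0.326 / 1.508 = 0.2162.
Mass of bCOD removed per day: Q(S₀ − S) = 2420 × 1421 g/m³ = 3438 kg/d.
Biomass produced: P_X = Y_obs·Q·ΔS = 0.2162 × 3438 ≈ 743.2 kg VSS/d.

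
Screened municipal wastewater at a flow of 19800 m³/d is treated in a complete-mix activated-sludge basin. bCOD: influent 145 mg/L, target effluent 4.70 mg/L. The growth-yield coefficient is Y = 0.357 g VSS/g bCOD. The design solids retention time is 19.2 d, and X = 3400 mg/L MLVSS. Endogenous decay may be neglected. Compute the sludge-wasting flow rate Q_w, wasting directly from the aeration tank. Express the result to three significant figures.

Q_w ≈ 292 m³/d

V·X = Y·Q·ΔS·θ_c gives V = 0.357 × 19800 × (145 − 4.70) × 19.2 / 3400 = 5600 m³.
With mixed-liquor wasting, θ_c = V/Q_w, so Q_w = V/θ_c = 5600/19.2 = 291.7 m³/d.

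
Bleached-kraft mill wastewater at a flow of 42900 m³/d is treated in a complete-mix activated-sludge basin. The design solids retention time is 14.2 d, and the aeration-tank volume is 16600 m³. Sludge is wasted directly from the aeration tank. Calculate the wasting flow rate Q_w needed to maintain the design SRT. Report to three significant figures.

Q_w ≈ 1170 m³/d

For wasting at MLVSS concentration, Q_w = V/θ_c = 16600/14.2 = 1169 m³/d.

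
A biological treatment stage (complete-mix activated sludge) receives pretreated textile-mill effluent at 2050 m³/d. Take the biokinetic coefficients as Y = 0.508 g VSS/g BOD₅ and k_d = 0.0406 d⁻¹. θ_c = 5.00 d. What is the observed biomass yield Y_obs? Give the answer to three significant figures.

Correct the yield for decay: Y_obs = Y/(1 + k_d θ_c) = 0.508 / (1 + 0.0406 × 5.00) = 0.508 / 1.203 = 0.4223.

Y_obs ≈ 0.422 g VSS/g BOD₅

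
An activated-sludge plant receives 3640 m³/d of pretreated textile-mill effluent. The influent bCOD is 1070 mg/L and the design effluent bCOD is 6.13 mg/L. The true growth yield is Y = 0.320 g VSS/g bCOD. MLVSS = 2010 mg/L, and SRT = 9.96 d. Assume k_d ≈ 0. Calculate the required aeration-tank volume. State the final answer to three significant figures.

With k_d = 0 the design equation reduces to V = Y Q (S₀−S) θ_c / X = 0.320 × 3640 × (1070 − 6.13) × 9.96 / 2010 = 6140 m³.

V ≈ 6140 m³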